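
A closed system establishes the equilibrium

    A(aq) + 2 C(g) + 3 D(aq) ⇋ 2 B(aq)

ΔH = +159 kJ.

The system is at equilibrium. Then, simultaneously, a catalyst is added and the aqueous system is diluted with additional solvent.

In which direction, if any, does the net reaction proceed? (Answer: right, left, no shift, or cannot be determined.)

A catalyst speeds both forward and reverse rates equally; it changes neither Q nor K — no shift from this change.
Dilution lowers every aqueous concentration by the same factor. Δn_aq = 2 − 4 = -2, so the system shifts toward the side with more dissolved moles — to the left.
Only the nonzero effect(s) matter; the net shift is to the left.

left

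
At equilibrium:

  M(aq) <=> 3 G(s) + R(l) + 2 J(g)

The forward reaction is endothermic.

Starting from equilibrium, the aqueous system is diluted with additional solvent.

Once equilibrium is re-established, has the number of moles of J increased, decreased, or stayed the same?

decreases

Dilution lowers every aqueous concentration by the same factor. Δn_aq = 0 − 1 = -1, so the system shifts toward the side with more dissolved moles — to the left.
The net shift is to the left. J is a product, so its amount decreases.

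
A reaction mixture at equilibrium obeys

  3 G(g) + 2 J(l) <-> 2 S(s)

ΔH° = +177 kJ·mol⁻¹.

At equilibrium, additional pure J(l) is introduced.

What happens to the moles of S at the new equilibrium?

J is a pure liquid; its activity is 1 regardless of amount, so Q is unaffected — no shift from this change.
No net shift occurs, so the amount of S is unchanged.

unchanged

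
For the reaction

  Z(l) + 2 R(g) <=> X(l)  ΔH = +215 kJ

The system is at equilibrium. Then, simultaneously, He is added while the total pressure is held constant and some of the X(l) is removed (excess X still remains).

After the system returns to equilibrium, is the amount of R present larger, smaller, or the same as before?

increases

Adding inert gas at constant total pressure expands the volume and lowers every reacting partial pressure. With Δn_gas = 0 − 2 = -2, Q moves away from K toward the side with fewer gas moles, so the system shifts toward the side with more gas moles — to the left.
X is a pure liquid; its activity is 1 regardless of amount, so Q is unaffected — no shift from this change.
The net shift is to the left. R is a reactant, so its amount increases.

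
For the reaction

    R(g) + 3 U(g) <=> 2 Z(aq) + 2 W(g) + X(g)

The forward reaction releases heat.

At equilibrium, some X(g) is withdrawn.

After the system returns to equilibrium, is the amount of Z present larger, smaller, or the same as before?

Removing X (g), a product, drives the reaction to the right.
The net shift is to the right. Z is a product, so its amount increases.

increases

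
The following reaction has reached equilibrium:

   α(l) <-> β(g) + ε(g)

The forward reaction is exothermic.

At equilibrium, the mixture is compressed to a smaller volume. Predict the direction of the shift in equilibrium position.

Gas moles: reactants 0, products 2 (Δn_gas = +2). Compression shifts the system toward the side with fewer moles of gas — to the left.

left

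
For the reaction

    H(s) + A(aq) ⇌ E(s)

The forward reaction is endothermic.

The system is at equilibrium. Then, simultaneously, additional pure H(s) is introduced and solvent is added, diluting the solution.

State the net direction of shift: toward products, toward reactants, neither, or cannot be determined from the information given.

left

H is a pure solid; its activity is 1 regardless of amount, so Q is unaffected — no shift from this change.
Dilution lowers every aqueous concentration by the same factor. Δn_aq = 0 − 1 = -1, so the system shifts toward the side with more dissolved moles — to the left.
Only the nonzero effect(s) matter; the net shift is to the left.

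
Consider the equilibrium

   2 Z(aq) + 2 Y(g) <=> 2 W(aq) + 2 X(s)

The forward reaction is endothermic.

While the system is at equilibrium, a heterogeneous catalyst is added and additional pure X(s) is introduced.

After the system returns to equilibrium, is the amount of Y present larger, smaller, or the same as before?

A catalyst speeds both forward and reverse rates equally; it changes neither Q nor K — no shift from this change.
X is a pure solid; its activity is 1 regardless of amount, so Q is unaffected — no shift from this change.
No net shift occurs, so the amount of Y is unchanged.

unchanged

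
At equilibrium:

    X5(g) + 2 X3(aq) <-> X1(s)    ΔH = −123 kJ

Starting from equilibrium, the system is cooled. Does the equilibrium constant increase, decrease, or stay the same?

K depends on temperature via the van 't Hoff relation. The forward reaction is exothermic, so lowering T increases K.

increases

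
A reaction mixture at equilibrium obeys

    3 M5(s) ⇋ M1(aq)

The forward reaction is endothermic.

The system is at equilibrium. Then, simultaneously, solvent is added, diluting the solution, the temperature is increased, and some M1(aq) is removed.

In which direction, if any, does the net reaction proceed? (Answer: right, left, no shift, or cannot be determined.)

right

Dilution lowers every aqueous concentration by the same factor. Δn_aq = 1 − 0 = +1, so the system shifts toward the side with more dissolved moles — to the right.
The forward reaction is endothermic. Raising T favours the endothermic direction — shift to the right.
Removing M1 (aq), a product, drives the reaction to the right.
All effects act in the same direction — net shift to the right.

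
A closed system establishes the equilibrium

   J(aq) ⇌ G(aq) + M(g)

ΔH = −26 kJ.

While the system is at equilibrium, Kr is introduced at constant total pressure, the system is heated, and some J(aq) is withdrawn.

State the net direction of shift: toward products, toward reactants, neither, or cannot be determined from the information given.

Adding inert gas at constant total pressure expands the volume and lowers every reacting partial pressure. With Δn_gas = 1 − 0 = +1, Q moves away from K toward the side with fewer gas moles, so the system shifts toward the side with more gas moles — to the right.
The forward reaction is exothermic. Raising T favours the endothermic direction — shift to the left.
Removing J (aq), a reactant, drives the reaction to the left.
The individual effects push in opposite directions; without quantitative information the net direction cannot be determined.

cannot be determined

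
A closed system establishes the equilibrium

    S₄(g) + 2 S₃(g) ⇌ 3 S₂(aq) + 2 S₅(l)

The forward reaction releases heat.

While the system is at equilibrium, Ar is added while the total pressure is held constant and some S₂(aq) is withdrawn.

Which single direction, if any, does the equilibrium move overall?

Adding inert gas at constant total pressure expands the volume and lowers every reacting partial pressure. With Δn_gas = 0 − 3 = -3, Q moves away from K toward the side with fewer gas moles, so the system shifts toward the side with more gas moles — to the left.
Removing S₂ (aq), a product, drives the reaction to the right.
The individual effects push in opposite directions; without quantitative information the net direction cannot be determined.

cannot be determined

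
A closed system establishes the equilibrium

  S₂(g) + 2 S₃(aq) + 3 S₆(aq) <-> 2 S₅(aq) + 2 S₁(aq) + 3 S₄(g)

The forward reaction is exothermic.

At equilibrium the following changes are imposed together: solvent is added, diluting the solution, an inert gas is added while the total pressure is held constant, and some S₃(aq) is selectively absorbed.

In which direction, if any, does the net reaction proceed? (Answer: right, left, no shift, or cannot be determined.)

Dilution lowers every aqueous concentration by the same factor. Δn_aq = 4 − 5 = -1, so the system shifts toward the side with more dissolved moles — to the left.
Adding inert gas at constant total pressure expands the volume and lowers every reacting partial pressure. With Δn_gas = 3 − 1 = +2, Q moves away from K toward the side with fewer gas moles, so the system shifts toward the side with more gas moles — to the right.
Removing S₃ (aq), a reactant, drives the reaction to the left.
The individual effects push in opposite directions; without quantitative information the net direction cannot be determined.

cannot be determined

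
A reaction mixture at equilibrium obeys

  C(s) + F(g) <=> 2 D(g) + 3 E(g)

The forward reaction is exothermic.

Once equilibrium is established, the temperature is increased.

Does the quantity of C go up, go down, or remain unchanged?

increases

The forward reaction is exothermic. Raising T favours the endothermic direction — shift to the left.
The net shift is to the left. C is a reactant, so its amount increases.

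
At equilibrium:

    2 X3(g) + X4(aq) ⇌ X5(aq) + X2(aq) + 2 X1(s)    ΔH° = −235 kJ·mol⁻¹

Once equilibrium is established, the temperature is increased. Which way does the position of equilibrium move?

left

The forward reaction is exothermic. Raising T favours the endothermic direction — shift to the left.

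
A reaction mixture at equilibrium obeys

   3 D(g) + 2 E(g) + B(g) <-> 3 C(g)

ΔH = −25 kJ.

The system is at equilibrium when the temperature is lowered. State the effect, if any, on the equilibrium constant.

K depends on temperature via the van 't Hoff relation. The forward reaction is exothermic, so lowering T increases K.

increases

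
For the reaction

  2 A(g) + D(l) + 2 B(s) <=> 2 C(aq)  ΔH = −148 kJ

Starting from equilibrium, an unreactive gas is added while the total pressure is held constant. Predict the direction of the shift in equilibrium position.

Adding inert gas at constant total pressure expands the volume and lowers every reacting partial pressure. With Δn_gas = 0 − 2 = -2, Q moves away from K toward the side with fewer gas moles, so the system shifts toward the side with more gas moles — to the left.

left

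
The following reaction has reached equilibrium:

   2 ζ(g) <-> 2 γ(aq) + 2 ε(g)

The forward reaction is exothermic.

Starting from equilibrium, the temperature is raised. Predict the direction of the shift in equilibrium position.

The forward reaction is exothermic. Raising T favours the endothermic direction — shift to the left.

left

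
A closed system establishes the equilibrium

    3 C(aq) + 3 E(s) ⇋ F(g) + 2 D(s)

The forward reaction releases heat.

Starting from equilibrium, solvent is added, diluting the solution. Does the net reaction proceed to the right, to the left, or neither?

Dilution lowers every aqueous concentration by the same factor. Δn_aq = 0 − 3 = -3, so the system shifts toward the side with more dissolved moles — to the left.

left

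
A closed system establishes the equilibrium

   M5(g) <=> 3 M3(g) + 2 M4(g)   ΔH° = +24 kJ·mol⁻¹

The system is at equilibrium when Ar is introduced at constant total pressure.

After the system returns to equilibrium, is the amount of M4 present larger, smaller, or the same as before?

increases

Adding inert gas at constant total pressure expands the volume and lowers every reacting partial pressure. With Δn_gas = 5 − 1 = +4, Q moves away from K toward the side with fewer gas moles, so the system shifts toward the side with more gas moles — to the right.
The net shift is to the right. M4 is a product, so its amount increases.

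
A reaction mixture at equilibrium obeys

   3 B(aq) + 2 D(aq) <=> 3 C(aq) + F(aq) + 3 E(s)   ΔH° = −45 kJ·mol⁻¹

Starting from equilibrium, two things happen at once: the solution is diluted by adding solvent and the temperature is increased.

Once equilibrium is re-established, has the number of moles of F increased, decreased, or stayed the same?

Dilution lowers every aqueous concentration by the same factor. Δn_aq = 4 − 5 = -1, so the system shifts toward the side with more dissolved moles — to the left.
The forward reaction is exothermic. Raising T favours the endothermic direction — shift to the left.
The net shift is to the left. F is a product, so its amount decreases.

decreases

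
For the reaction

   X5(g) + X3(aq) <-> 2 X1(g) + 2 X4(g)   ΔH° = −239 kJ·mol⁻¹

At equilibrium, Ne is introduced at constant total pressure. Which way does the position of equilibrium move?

right

Adding inert gas at constant total pressure expands the volume and lowers every reacting partial pressure. With Δn_gas = 4 − 1 = +3, Q moves away from K toward the side with fewer gas moles, so the system shifts toward the side with more gas moles — to the right.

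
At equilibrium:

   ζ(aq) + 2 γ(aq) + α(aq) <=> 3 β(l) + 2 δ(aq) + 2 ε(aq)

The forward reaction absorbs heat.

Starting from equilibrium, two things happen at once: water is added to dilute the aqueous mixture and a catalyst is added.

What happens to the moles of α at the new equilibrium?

Dilution scales every aqueous concentration by the same factor. Δn_aq = 4 − 4 = 0, so Q is unchanged — no shift.
A catalyst speeds both forward and reverse rates equally; it changes neither Q nor K — no shift from this change.
No net shift occurs, so the amount of α is unchanged.

unchanged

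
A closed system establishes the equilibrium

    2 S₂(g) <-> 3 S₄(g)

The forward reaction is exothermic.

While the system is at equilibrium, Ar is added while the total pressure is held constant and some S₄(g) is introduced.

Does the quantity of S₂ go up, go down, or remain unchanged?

Adding inert gas at constant total pressure expands the volume and lowers every reacting partial pressure. With Δn_gas = 3 − 2 = +1, Q moves away from K toward the side with fewer gas moles, so the system shifts toward the side with more gas moles — to the right.
Adding S₄ (g), a product, drives the reaction to the left.
The two effects oppose each other, so the net shift — and hence the change in S₂ — cannot be determined from the given information.

cannot be determined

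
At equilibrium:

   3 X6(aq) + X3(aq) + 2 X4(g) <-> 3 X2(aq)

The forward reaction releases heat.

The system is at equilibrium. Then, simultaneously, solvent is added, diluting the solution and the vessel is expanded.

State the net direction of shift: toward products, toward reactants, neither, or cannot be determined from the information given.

Dilution lowers every aqueous concentration by the same factor. Δn_aq = 3 − 4 = -1, so the system shifts toward the side with more dissolved moles — to the left.
Gas moles: reactants 2, products 0 (Δn_gas = -2). Expansion shifts the system toward the side with more moles of gas — to the left.
All effects act in the same direction — net shift to the left.

left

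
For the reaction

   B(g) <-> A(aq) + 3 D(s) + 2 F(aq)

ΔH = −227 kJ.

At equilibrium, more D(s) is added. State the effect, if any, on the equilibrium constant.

unchanged

The equilibrium constant depends only on temperature. This perturbation changes neither the position of equilibrium nor K.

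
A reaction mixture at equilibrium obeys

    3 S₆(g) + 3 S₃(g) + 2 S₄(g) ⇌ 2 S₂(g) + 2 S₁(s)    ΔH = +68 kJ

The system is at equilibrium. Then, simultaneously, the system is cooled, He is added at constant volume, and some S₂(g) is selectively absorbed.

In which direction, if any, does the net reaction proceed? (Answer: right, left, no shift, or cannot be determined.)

cannot be determined

The forward reaction is endothermic. Lowering T favours the exothermic direction — shift to the left.
At constant volume, adding an inert gas leaves every reacting species' partial pressure unchanged, so Q is unchanged — no shift from this change.
Removing S₂ (g), a product, drives the reaction to the right.
The individual effects push in opposite directions; without quantitative information the net direction cannot be determined.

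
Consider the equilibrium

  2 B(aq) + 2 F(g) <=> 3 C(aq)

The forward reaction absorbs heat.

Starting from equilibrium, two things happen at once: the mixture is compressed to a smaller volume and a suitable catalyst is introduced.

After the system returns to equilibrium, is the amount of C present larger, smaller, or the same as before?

Gas moles: reactants 2, products 0 (Δn_gas = -2). Compression shifts the system toward the side with fewer moles of gas — to the right.
A catalyst speeds both forward and reverse rates equally; it changes neither Q nor K — no shift from this change.
The net shift is to the right. C is a product, so its amount increases.

increases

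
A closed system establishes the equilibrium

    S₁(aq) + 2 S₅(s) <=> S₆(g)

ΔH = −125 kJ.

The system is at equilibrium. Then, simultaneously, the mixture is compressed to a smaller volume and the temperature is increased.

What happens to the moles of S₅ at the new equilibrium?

Gas moles: reactants 0, products 1 (Δn_gas = +1). Compression shifts the system toward the side with fewer moles of gas — to the left.
The forward reaction is exothermic. Raising T favours the endothermic direction — shift to the left.
The net shift is to the left. S₅ is a reactant, so its amount increases.

increases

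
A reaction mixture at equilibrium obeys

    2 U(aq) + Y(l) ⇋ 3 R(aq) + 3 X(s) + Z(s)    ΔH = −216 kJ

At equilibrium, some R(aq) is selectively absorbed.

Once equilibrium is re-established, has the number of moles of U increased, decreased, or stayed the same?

Removing R (aq), a product, drives the reaction to the right.
The net shift is to the right. U is a reactant, so its amount decreases.

decreases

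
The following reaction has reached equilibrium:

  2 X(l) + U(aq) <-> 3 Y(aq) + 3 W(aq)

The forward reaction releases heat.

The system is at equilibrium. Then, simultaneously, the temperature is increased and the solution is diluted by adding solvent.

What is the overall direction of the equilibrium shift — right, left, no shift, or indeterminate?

cannot be determined

The forward reaction is exothermic. Raising T favours the endothermic direction — shift to the left.
Dilution lowers every aqueous concentration by the same factor. Δn_aq = 6 − 1 = +5, so the system shifts toward the side with more dissolved moles — to the right.
The individual effects push in opposite directions; without quantitative information the net direction cannot be determined.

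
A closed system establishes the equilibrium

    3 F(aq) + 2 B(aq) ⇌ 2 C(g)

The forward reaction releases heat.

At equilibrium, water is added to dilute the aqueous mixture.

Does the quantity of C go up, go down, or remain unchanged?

Dilution lowers every aqueous concentration by the same factor. Δn_aq = 0 − 5 = -5, so the system shifts toward the side with more dissolved moles — to the left.
The net shift is to the left. C is a product, so its amount decreases.

decreases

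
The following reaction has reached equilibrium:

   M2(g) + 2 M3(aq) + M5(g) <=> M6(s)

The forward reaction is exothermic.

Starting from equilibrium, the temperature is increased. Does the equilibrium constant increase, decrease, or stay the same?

decreases

K depends on temperature via the van 't Hoff relation. The forward reaction is exothermic, so raising T decreases K.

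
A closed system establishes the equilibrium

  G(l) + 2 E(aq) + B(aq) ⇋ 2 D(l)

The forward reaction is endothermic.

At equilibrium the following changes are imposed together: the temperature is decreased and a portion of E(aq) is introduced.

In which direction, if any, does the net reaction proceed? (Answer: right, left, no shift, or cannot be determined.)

cannot be determined

The forward reaction is endothermic. Lowering T favours the exothermic direction — shift to the left.
Adding E (aq), a reactant, drives the reaction to the right.
The individual effects push in opposite directions; without quantitative information the net direction cannot be determined.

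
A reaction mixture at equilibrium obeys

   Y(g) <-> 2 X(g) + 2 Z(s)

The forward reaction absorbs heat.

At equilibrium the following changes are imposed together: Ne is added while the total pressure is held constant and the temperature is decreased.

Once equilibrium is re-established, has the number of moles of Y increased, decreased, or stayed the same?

Adding inert gas at constant total pressure expands the volume and lowers every reacting partial pressure. With Δn_gas = 2 − 1 = +1, Q moves away from K toward the side with fewer gas moles, so the system shifts toward the side with more gas moles — to the right.
The forward reaction is endothermic. Lowering T favours the exothermic direction — shift to the left.
The two effects oppose each other, so the net shift — and hence the change in Y — cannot be determined from the given information.

cannot be determined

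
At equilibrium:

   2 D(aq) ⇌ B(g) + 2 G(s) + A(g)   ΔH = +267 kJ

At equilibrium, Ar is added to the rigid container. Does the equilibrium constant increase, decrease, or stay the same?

unchanged

The equilibrium constant depends only on temperature. This perturbation changes neither the position of equilibrium nor K.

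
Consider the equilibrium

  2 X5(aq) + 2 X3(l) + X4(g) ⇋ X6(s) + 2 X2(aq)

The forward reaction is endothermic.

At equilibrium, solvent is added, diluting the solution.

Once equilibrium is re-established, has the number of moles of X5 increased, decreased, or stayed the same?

Dilution scales every aqueous concentration by the same factor. Δn_aq = 2 − 2 = 0, so Q is unchanged — no shift.
No net shift occurs, so the amount of X5 is unchanged.

unchanged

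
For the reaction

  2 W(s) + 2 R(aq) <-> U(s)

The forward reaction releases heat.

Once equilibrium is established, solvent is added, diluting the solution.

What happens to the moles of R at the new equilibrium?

increases

Dilution lowers every aqueous concentration by the same factor. Δn_aq = 0 − 2 = -2, so the system shifts toward the side with more dissolved moles — to the left.
The net shift is to the left. R is a reactant, so its amount increases.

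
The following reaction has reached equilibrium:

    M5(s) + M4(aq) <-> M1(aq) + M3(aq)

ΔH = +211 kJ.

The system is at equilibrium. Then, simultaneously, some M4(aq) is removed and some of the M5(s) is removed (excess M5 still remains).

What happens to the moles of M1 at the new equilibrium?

decreases

Removing M4 (aq), a reactant, drives the reaction to the left.
M5 is a pure solid; its activity is 1 regardless of amount, so Q is unaffected — no shift from this change.
The net shift is to the left. M1 is a product, so its amount decreases.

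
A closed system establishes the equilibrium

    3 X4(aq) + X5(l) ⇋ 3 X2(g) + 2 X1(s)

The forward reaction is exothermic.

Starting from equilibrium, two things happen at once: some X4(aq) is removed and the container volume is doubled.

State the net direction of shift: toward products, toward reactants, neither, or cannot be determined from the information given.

Removing X4 (aq), a reactant, drives the reaction to the left.
Gas moles: reactants 0, products 3 (Δn_gas = +3). Expansion shifts the system toward the side with more moles of gas — to the right.
The individual effects push in opposite directions; without quantitative information the net direction cannot be determined.

cannot be determined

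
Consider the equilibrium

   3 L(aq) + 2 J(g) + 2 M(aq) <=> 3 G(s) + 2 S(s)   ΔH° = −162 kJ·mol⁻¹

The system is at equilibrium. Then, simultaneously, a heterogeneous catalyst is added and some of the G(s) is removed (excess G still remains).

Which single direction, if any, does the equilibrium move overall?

A catalyst speeds both forward and reverse rates equally; it changes neither Q nor K — no shift from this change.
G is a pure solid; its activity is 1 regardless of amount, so Q is unaffected — no shift from this change.
None of the changes alters Q relative to K, so there is no net shift.

no shift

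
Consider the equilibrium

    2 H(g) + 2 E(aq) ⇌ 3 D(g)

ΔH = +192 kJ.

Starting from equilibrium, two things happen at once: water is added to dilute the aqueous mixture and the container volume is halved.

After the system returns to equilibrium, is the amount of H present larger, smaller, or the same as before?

Dilution lowers every aqueous concentration by the same factor. Δn_aq = 0 − 2 = -2, so the system shifts toward the side with more dissolved moles — to the left.
Gas moles: reactants 2, products 3 (Δn_gas = +1). Compression shifts the system toward the side with fewer moles of gas — to the left.
The net shift is to the left. H is a reactant, so its amount increases.

increases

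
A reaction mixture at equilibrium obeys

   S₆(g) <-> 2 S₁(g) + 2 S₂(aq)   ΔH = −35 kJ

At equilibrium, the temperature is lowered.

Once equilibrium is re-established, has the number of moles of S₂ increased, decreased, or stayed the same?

The forward reaction is exothermic. Lowering T favours the exothermic direction — shift to the right.
The net shift is to the right. S₂ is a product, so its amount increases.

increases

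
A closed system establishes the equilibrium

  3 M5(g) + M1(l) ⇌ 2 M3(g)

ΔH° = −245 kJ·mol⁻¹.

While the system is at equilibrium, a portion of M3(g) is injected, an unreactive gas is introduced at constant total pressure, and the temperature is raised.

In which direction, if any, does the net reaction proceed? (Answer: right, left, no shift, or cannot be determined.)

left

Adding M3 (g), a product, drives the reaction to the left.
Adding inert gas at constant total pressure expands the volume and lowers every reacting partial pressure. With Δn_gas = 2 − 3 = -1, Q moves away from K toward the side with fewer gas moles, so the system shifts toward the side with more gas moles — to the left.
The forward reaction is exothermic. Raising T favours the endothermic direction — shift to the left.
All effects act in the same direction — net shift to the left.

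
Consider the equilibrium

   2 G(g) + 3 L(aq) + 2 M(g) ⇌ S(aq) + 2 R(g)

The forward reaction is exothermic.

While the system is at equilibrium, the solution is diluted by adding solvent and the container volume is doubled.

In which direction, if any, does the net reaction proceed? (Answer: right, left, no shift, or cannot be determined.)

left

Dilution lowers every aqueous concentration by the same factor. Δn_aq = 1 − 3 = -2, so the system shifts toward the side with more dissolved moles — to the left.
Gas moles: reactants 4, products 2 (Δn_gas = -2). Expansion shifts the system toward the side with more moles of gas — to the left.
All effects act in the same direction — net shift to the left.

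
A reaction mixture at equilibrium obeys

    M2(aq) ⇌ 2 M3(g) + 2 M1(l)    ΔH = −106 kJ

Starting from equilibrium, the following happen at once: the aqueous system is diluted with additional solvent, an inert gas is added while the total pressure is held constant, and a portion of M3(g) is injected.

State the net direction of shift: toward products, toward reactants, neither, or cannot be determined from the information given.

Dilution lowers every aqueous concentration by the same factor. Δn_aq = 0 − 1 = -1, so the system shifts toward the side with more dissolved moles — to the left.
Adding inert gas at constant total pressure expands the volume and lowers every reacting partial pressure. With Δn_gas = 2 − 0 = +2, Q moves away from K toward the side with fewer gas moles, so the system shifts toward the side with more gas moles — to the right.
Adding M3 (g), a product, drives the reaction to the left.
The individual effects push in opposite directions; without quantitative information the net direction cannot be determined.

cannot be determined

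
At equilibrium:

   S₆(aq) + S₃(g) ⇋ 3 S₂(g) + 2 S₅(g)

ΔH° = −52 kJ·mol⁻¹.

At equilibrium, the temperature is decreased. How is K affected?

K depends on temperature via the van 't Hoff relation. The forward reaction is exothermic, so lowering T increases K.

increases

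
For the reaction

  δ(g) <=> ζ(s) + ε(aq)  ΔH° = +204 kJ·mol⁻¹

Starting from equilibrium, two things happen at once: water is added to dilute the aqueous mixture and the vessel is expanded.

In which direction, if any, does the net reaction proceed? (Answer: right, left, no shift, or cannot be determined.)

Dilution lowers every aqueous concentration by the same factor. Δn_aq = 1 − 0 = +1, so the system shifts toward the side with more dissolved moles — to the right.
Gas moles: reactants 1, products 0 (Δn_gas = -1). Expansion shifts the system toward the side with more moles of gas — to the left.
The individual effects push in opposite directions; without quantitative information the net direction cannot be determined.

cannot be determined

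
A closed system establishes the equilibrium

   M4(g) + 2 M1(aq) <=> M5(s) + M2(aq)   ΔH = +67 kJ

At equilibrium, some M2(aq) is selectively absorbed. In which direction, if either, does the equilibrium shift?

right

Removing M2 (aq), a product, drives the reaction to the right.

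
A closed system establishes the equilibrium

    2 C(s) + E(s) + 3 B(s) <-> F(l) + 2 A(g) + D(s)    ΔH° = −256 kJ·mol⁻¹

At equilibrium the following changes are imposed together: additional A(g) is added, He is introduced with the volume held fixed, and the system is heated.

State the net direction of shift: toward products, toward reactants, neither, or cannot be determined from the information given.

left

Adding A (g), a product, drives the reaction to the left.
At constant volume, adding an inert gas leaves every reacting species' partial pressure unchanged, so Q is unchanged — no shift from this change.
The forward reaction is exothermic. Raising T favours the endothermic direction — shift to the left.
Only the nonzero effect(s) matter; the net shift is to the left.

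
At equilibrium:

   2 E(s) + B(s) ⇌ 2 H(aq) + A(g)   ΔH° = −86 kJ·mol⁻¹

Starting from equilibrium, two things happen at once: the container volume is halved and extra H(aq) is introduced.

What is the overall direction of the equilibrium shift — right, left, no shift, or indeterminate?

left

Gas moles: reactants 0, products 1 (Δn_gas = +1). Compression shifts the system toward the side with fewer moles of gas — to the left.
Adding H (aq), a product, drives the reaction to the left.
All effects act in the same direction — net shift to the left.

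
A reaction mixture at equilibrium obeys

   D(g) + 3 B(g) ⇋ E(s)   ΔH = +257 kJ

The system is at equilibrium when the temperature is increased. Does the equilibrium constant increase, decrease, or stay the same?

increases

K depends on temperature via the van 't Hoff relation. The forward reaction is endothermic, so raising T increases K.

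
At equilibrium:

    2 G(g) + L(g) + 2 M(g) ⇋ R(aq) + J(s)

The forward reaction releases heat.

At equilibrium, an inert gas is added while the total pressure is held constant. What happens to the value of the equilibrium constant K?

The equilibrium constant depends only on temperature. This perturbation may move the position of equilibrium, but since T is unchanged, K itself is unchanged.

unchanged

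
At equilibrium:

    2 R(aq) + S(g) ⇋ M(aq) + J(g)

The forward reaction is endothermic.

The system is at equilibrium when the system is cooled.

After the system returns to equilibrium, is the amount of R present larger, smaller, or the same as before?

increases

The forward reaction is endothermic. Lowering T favours the exothermic direction — shift to the left.
The net shift is to the left. R is a reactant, so its amount increases.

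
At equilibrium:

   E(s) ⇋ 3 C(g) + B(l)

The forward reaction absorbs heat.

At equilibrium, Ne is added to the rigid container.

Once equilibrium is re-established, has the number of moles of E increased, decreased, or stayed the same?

At constant volume, adding an inert gas leaves every reacting species' partial pressure unchanged, so Q is unchanged — no shift from this change.
No net shift occurs, so the amount of E is unchanged.

unchanged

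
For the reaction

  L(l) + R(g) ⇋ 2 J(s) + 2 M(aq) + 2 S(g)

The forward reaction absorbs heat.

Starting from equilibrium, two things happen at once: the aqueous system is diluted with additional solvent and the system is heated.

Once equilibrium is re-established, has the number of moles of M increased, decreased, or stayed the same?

Dilution lowers every aqueous concentration by the same factor. Δn_aq = 2 − 0 = +2, so the system shifts toward the side with more dissolved moles — to the right.
The forward reaction is endothermic. Raising T favours the endothermic direction — shift to the right.
The net shift is to the right. M is a product, so its amount increases.

increases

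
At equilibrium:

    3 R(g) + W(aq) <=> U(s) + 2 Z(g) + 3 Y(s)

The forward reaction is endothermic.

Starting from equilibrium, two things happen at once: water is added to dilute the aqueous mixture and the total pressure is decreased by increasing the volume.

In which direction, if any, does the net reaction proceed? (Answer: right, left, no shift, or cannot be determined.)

left

Dilution lowers every aqueous concentration by the same factor. Δn_aq = 0 − 1 = -1, so the system shifts toward the side with more dissolved moles — to the left.
Gas moles: reactants 3, products 2 (Δn_gas = -1). Expansion shifts the system toward the side with more moles of gas — to the left.
All effects act in the same direction — net shift to the left.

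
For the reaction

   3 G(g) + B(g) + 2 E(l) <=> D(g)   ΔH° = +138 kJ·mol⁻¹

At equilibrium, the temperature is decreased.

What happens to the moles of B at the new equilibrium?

The forward reaction is endothermic. Lowering T favours the exothermic direction — shift to the left.
The net shift is to the left. B is a reactant, so its amount increases.

increases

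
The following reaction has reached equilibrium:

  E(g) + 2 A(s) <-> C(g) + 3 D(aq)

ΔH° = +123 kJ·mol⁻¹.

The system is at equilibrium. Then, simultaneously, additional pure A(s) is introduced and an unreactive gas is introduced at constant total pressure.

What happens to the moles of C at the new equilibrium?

A is a pure solid; its activity is 1 regardless of amount, so Q is unaffected — no shift from this change.
Adding inert gas at constant total pressure expands the volume, scaling every reacting partial pressure by the same factor. Δn_gas = 1 − 1 = 0, so Q is unchanged — no shift.
No net shift occurs, so the amount of C is unchanged.

unchanged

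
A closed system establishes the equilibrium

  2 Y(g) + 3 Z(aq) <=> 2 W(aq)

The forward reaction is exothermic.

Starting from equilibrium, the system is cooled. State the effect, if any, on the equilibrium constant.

increases

K depends on temperature via the van 't Hoff relation. The forward reaction is exothermic, so lowering T increases K.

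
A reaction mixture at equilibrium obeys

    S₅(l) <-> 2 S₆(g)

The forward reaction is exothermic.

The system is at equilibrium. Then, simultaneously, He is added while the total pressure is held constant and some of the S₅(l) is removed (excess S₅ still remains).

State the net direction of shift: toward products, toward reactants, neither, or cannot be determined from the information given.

Adding inert gas at constant total pressure expands the volume and lowers every reacting partial pressure. With Δn_gas = 2 − 0 = +2, Q moves away from K toward the side with fewer gas moles, so the system shifts toward the side with more gas moles — to the right.
S₅ is a pure liquid; its activity is 1 regardless of amount, so Q is unaffected — no shift from this change.
Only the nonzero effect(s) matter; the net shift is to the right.

right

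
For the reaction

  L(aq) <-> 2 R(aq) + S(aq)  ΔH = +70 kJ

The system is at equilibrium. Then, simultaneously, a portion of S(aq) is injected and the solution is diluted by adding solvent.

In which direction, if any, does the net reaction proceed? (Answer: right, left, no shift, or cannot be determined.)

cannot be determined

Adding S (aq), a product, drives the reaction to the left.
Dilution lowers every aqueous concentration by the same factor. Δn_aq = 3 − 1 = +2, so the system shifts toward the side with more dissolved moles — to the right.
The individual effects push in opposite directions; without quantitative information the net direction cannot be determined.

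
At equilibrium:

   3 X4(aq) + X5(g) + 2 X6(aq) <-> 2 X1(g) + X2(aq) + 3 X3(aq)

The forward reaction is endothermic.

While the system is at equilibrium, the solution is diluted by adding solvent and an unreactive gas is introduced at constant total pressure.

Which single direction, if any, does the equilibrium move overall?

cannot be determined

Dilution lowers every aqueous concentration by the same factor. Δn_aq = 4 − 5 = -1, so the system shifts toward the side with more dissolved moles — to the left.
Adding inert gas at constant total pressure expands the volume and lowers every reacting partial pressure. With Δn_gas = 2 − 1 = +1, Q moves away from K toward the side with fewer gas moles, so the system shifts toward the side with more gas moles — to the right.
The individual effects push in opposite directions; without quantitative information the net direction cannot be determined.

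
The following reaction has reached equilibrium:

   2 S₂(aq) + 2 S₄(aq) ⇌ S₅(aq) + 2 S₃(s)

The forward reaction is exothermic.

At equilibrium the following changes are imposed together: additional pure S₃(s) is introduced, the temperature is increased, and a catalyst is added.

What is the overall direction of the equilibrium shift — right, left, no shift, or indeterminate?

left

S₃ is a pure solid; its activity is 1 regardless of amount, so Q is unaffected — no shift from this change.
The forward reaction is exothermic. Raising T favours the endothermic direction — shift to the left.
A catalyst speeds both forward and reverse rates equally; it changes neither Q nor K — no shift from this change.
Only the nonzero effect(s) matter; the net shift is to the left.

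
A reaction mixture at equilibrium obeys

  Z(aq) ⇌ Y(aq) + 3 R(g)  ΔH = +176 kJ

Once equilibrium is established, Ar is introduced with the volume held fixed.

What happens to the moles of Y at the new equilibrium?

unchanged

At constant volume, adding an inert gas leaves every reacting species' partial pressure unchanged, so Q is unchanged — no shift from this change.
No net shift occurs, so the amount of Y is unchanged.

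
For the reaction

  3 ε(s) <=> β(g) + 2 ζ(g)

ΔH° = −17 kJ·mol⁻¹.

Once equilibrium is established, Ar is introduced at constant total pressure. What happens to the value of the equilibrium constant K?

The equilibrium constant depends only on temperature. This perturbation may move the position of equilibrium, but since T is unchanged, K itself is unchanged.

unchanged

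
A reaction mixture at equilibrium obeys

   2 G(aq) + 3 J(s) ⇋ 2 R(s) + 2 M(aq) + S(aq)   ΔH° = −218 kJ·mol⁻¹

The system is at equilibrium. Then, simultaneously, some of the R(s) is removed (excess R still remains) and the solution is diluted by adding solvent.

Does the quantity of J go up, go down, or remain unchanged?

decreases

R is a pure solid; its activity is 1 regardless of amount, so Q is unaffected — no shift from this change.
Dilution lowers every aqueous concentration by the same factor. Δn_aq = 3 − 2 = +1, so the system shifts toward the side with more dissolved moles — to the right.
The net shift is to the right. J is a reactant, so its amount decreases.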